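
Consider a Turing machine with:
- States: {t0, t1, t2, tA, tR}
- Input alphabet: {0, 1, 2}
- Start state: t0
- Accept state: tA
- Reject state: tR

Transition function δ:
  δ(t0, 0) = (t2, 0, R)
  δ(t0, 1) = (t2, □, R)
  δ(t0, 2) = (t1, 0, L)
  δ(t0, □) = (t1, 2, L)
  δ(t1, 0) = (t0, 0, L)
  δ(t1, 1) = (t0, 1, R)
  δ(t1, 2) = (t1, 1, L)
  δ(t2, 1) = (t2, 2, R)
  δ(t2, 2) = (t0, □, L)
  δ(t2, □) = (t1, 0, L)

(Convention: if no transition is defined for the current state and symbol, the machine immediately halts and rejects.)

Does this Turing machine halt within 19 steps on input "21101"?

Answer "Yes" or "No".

Execution trace:
Initial: [t0]21101
Step 1: δ(t0, 2) = (t1, 0, L) → [t1]□01101

No transition is defined for δ(t1, □). By convention the machine halts and rejects.
The machine halted after 1 step (within the 19-step bound).

Answer: Yes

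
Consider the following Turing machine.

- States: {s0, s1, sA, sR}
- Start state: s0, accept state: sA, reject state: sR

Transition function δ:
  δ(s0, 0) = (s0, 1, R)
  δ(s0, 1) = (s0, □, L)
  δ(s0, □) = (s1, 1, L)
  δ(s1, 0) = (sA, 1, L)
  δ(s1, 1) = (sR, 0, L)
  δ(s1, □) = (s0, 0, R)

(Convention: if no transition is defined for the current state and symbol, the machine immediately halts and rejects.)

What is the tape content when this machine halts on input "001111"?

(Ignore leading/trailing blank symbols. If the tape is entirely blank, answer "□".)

Execution trace:
Initial: [s0]001111
Step 1: δ(s0, 0) = (s0, 1, R) → 1[s0]01111
Step 2: δ(s0, 0) = (s0, 1, R) → 11[s0]1111
Step 3: δ(s0, 1) = (s0, □, L) → 1[s0]1□111
Step 4: δ(s0, 1) = (s0, □, L) → [s0]1□□111
Step 5: δ(s0, 1) = (s0, □, L) → [s0]□□□□111
Step 6: δ(s0, □) = (s1, 1, L) → [s1]□1□□□111
Step 7: δ(s1, □) = (s0, 0, R) → 0[s0]1□□□111
Step 8: δ(s0, 1) = (s0, □, L) → [s0]0□□□□111
Step 9: δ(s0, 0) = (s0, 1, R) → 1[s0]□□□□111
Step 10: δ(s0, □) = (s1, 1, L) → [s1]11□□□111
Step 11: δ(s1, 1) = (sR, 0, L) → [sR]□01□□□111

The machine reaches the reject state sR and halts.

Final tape (ignoring leading/trailing blanks): 01□□□111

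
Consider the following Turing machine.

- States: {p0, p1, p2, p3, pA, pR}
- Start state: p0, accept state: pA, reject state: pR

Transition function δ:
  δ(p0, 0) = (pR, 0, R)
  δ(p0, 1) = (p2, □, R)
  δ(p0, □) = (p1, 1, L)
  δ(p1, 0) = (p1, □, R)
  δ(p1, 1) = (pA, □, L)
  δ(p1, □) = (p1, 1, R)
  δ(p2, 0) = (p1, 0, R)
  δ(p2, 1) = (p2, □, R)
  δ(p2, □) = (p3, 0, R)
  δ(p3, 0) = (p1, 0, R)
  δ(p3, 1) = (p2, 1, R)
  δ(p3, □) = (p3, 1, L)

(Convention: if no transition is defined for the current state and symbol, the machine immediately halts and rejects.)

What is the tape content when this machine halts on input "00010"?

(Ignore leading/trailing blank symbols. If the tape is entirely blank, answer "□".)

Execution trace:
Initial: [p0]00010
Step 1: δ(p0, 0) = (pR, 0, R) → 0[pR]0010

The machine reaches the reject state pR and halts.

Final tape (ignoring leading/trailing blanks): 00010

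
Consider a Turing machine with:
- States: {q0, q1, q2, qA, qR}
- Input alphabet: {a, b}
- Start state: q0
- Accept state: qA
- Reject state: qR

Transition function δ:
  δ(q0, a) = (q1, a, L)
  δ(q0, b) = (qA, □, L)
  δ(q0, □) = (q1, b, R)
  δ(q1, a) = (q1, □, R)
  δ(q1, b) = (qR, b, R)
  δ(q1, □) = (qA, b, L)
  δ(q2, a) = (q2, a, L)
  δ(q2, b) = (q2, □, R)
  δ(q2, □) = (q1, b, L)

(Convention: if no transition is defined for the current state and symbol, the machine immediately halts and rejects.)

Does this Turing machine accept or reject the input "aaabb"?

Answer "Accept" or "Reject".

Execution trace:
Initial: [q0]aaabb
Step 1: δ(q0, a) = (q1, a, L) → [q1]□aaabb
Step 2: δ(q1, □) = (qA, b, L) → [qA]□baaabb

The machine reaches the accept state qA and halts.

Answer: Accept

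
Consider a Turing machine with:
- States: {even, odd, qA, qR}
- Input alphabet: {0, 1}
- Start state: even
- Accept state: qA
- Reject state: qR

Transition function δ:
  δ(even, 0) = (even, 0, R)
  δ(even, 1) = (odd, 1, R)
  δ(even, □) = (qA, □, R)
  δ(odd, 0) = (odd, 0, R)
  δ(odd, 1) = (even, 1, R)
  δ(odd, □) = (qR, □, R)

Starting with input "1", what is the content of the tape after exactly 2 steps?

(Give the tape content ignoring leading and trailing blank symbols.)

Execution trace:
Initial: [even]1
Step 1: δ(even, 1) = (odd, 1, R) → 1[odd]□
Step 2: δ(odd, □) = (qR, □, R) → 1□[qR]□

The machine reaches the reject state qR and halts.

After 2 steps, the tape (ignoring leading/trailing blanks) is: 1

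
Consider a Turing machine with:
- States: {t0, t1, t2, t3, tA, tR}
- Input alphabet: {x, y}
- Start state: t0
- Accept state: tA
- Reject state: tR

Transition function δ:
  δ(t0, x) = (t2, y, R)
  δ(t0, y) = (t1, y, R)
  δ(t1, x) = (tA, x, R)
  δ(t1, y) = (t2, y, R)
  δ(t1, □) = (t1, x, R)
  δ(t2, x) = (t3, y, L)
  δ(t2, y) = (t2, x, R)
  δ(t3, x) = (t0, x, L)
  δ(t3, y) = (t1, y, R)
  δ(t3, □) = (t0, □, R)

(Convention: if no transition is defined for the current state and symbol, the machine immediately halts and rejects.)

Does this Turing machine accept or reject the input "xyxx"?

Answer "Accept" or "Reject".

Execution trace:
Initial: [t0]xyxx
Step 1: δ(t0, x) = (t2, y, R) → y[t2]yxx
Step 2: δ(t2, y) = (t2, x, R) → yx[t2]xx
Step 3: δ(t2, x) = (t3, y, L) → y[t3]xyx
Step 4: δ(t3, x) = (t0, x, L) → [t0]yxyx
Step 5: δ(t0, y) = (t1, y, R) → y[t1]xyx
Step 6: δ(t1, x) = (tA, x, R) → yx[tA]yx

The machine reaches the accept state tA and halts.

Answer: Accept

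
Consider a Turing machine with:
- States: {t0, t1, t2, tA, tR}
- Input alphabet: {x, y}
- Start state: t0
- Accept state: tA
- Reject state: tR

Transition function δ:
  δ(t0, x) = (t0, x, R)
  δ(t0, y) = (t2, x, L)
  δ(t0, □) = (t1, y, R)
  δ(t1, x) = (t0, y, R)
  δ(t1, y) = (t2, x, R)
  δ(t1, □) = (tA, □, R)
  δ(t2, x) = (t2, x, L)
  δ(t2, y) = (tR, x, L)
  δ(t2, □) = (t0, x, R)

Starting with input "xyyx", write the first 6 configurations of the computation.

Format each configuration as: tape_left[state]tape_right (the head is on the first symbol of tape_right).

Transitions applied:
Step 1: δ(t0, x) = (t0, x, R)
Step 2: δ(t0, y) = (t2, x, L)
Step 3: δ(t2, x) = (t2, x, L)
Step 4: δ(t2, □) = (t0, x, R)
Step 5: δ(t0, x) = (t0, x, R)

The first 6 configurations are:
[t0]xyyx ⊢ x[t0]yyx ⊢ [t2]xxyx ⊢ [t2]□xxyx ⊢ x[t0]xxyx ⊢ xx[t0]xyx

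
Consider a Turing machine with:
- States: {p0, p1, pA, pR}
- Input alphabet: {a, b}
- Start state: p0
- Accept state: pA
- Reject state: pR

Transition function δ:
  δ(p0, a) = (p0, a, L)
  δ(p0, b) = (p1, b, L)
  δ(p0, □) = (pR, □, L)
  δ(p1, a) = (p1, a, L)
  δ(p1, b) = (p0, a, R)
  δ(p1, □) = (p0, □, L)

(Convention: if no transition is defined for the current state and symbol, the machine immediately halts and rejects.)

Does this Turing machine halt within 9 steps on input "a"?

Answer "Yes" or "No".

Execution trace:
Initial: [p0]a
Step 1: δ(p0, a) = (p0, a, L) → [p0]□a
Step 2: δ(p0, □) = (pR, □, L) → [pR]□□a

The machine reaches the reject state pR and halts.
The machine halted after 2 steps (within the 9-step bound).

Answer: Yes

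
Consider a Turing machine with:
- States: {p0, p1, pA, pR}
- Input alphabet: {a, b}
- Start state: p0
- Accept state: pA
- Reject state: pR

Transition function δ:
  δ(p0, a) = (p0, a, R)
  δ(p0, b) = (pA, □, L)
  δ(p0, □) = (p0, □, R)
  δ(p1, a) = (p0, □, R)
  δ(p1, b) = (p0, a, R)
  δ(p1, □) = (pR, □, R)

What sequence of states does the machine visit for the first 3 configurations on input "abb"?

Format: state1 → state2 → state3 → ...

Execution trace:
Initial: [p0]abb
Step 1: δ(p0, a) = (p0, a, R) → a[p0]bb
Step 2: δ(p0, b) = (pA, □, L) → [pA]a□b

The machine reaches the accept state pA and halts.

State sequence: p0 → p0 → pA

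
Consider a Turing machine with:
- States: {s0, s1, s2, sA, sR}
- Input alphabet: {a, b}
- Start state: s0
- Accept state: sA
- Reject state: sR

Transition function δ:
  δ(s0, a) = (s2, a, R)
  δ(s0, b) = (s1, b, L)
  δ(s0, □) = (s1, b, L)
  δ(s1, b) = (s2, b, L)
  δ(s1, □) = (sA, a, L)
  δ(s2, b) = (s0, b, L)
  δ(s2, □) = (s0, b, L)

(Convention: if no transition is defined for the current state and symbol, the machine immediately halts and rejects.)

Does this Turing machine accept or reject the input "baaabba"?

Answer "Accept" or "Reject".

Execution trace:
Initial: [s0]baaabba
Step 1: δ(s0, b) = (s1, b, L) → [s1]□baaabba
Step 2: δ(s1, □) = (sA, a, L) → [sA]□abaaabba

The machine reaches the accept state sA and halts.

Answer: Accept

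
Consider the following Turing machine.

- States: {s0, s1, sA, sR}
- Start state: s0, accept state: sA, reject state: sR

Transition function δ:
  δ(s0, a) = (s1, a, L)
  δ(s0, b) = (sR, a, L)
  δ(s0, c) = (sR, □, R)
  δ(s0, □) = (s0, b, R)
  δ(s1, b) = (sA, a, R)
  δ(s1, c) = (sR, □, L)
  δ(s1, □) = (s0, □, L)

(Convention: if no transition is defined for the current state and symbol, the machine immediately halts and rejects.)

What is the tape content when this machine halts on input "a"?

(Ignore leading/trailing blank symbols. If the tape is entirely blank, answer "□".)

Execution trace:
Initial: [s0]a
Step 1: δ(s0, a) = (s1, a, L) → [s1]□a
Step 2: δ(s1, □) = (s0, □, L) → [s0]□□a
Step 3: δ(s0, □) = (s0, b, R) → b[s0]□a
Step 4: δ(s0, □) = (s0, b, R) → bb[s0]a
Step 5: δ(s0, a) = (s1, a, L) → b[s1]ba
Step 6: δ(s1, b) = (sA, a, R) → ba[sA]a

The machine reaches the accept state sA and halts.

Final tape (ignoring leading/trailing blanks): baa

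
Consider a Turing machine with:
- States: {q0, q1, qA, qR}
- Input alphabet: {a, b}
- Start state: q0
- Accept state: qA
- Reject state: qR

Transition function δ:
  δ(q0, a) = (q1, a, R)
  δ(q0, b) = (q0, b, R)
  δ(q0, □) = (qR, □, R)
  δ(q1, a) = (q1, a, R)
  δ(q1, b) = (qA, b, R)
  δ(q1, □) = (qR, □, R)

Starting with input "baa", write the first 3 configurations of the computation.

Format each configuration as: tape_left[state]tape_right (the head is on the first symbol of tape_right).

Transitions applied:
Step 1: δ(q0, b) = (q0, b, R)
Step 2: δ(q0, a) = (q1, a, R)

The first 3 configurations are:
[q0]baa ⊢ b[q0]aa ⊢ ba[q1]a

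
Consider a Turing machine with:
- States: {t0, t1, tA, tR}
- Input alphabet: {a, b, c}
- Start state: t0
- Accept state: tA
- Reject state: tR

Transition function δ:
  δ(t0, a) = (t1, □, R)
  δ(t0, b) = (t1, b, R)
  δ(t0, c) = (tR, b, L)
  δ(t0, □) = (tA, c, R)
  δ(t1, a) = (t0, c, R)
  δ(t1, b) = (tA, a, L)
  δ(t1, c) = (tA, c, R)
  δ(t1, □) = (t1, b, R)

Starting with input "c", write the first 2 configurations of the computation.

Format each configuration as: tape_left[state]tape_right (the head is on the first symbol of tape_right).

Transitions applied:
Step 1: δ(t0, c) = (tR, b, L)

The first 2 configurations are:
[t0]c ⊢ [tR]□b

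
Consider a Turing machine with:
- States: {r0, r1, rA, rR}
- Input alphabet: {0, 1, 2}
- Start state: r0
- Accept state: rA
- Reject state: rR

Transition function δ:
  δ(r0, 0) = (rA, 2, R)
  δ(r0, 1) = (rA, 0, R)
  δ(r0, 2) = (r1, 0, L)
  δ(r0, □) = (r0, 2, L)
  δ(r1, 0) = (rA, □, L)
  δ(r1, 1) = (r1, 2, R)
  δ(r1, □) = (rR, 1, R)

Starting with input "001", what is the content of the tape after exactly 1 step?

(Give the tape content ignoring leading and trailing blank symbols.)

Execution trace:
Initial: [r0]001
Step 1: δ(r0, 0) = (rA, 2, R) → 2[rA]01

The machine reaches the accept state rA and halts.

After 1 step, the tape (ignoring leading/trailing blanks) is: 201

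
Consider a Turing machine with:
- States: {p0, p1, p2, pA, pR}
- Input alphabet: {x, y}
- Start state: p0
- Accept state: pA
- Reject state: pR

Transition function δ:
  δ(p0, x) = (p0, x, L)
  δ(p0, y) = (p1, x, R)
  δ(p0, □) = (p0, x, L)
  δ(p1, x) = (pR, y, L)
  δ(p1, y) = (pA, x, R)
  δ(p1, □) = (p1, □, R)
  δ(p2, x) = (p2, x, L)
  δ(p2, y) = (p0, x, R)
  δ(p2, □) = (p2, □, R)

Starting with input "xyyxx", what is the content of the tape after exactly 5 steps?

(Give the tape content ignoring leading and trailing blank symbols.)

Execution trace:
Initial: [p0]xyyxx
Step 1: δ(p0, x) = (p0, x, L) → [p0]□xyyxx
Step 2: δ(p0, □) = (p0, x, L) → [p0]□xxyyxx
Step 3: δ(p0, □) = (p0, x, L) → [p0]□xxxyyxx
Step 4: δ(p0, □) = (p0, x, L) → [p0]□xxxxyyxx
Step 5: δ(p0, □) = (p0, x, L) → [p0]□xxxxxyyxx

After 5 steps, the tape (ignoring leading/trailing blanks) is: xxxxxyyxx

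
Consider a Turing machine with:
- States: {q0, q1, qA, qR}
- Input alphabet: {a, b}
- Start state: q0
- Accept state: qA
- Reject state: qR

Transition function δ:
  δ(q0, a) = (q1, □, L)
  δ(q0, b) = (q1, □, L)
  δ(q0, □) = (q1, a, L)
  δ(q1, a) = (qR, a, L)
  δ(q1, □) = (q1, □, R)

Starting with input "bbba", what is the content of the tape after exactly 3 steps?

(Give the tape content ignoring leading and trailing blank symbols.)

Execution trace:
Initial: [q0]bbba
Step 1: δ(q0, b) = (q1, □, L) → [q1]□□bba
Step 2: δ(q1, □) = (q1, □, R) → □[q1]□bba
Step 3: δ(q1, □) = (q1, □, R) → □□[q1]bba

No transition is defined for δ(q1, b). By convention the machine halts and rejects.

After 3 steps, the tape (ignoring leading/trailing blanks) is: bba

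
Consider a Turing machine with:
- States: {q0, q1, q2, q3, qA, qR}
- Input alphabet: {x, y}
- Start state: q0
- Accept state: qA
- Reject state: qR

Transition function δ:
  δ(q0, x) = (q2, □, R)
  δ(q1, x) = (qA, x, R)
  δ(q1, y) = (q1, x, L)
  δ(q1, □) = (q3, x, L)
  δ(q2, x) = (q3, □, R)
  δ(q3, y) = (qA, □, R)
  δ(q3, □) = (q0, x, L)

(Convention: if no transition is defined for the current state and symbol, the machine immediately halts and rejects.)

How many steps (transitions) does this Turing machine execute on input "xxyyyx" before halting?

Execution trace:
Initial: [q0]xxyyyx
Step 1: δ(q0, x) = (q2, □, R) → □[q2]xyyyx
Step 2: δ(q2, x) = (q3, □, R) → □□[q3]yyyx
Step 3: δ(q3, y) = (qA, □, R) → □□□[qA]yyx

The machine reaches the accept state qA and halts.

The machine executed 3 steps before halting.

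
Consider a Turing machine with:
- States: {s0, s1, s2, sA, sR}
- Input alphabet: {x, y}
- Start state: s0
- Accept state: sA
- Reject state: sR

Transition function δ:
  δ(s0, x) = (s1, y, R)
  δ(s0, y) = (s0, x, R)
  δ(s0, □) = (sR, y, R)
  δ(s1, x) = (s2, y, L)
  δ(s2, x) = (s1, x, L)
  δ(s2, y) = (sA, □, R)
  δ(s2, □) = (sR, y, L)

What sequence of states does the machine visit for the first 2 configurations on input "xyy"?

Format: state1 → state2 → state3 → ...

Execution trace:
Initial: [s0]xyy
Step 1: δ(s0, x) = (s1, y, R) → y[s1]yy

No transition is defined for δ(s1, y). By convention the machine halts and rejects.

State sequence: s0 → s1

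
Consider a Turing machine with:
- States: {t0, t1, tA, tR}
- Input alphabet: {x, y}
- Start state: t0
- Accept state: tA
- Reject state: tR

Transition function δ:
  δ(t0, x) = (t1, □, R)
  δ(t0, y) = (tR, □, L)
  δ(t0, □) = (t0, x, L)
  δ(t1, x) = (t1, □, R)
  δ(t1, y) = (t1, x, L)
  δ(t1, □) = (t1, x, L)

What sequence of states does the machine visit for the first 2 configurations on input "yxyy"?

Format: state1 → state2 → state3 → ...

Execution trace:
Initial: [t0]yxyy
Step 1: δ(t0, y) = (tR, □, L) → [tR]□□xyy

The machine reaches the reject state tR and halts.

State sequence: t0 → tR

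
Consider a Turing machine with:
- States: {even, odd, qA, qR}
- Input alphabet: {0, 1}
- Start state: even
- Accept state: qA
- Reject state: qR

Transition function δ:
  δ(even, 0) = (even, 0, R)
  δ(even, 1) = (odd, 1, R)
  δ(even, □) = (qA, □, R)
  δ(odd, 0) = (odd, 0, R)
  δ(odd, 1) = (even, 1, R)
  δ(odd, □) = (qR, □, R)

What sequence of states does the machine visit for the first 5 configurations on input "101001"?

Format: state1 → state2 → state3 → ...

Execution trace:
Initial: [even]101001
Step 1: δ(even, 1) = (odd, 1, R) → 1[odd]01001
Step 2: δ(odd, 0) = (odd, 0, R) → 10[odd]1001
Step 3: δ(odd, 1) = (even, 1, R) → 101[even]001
Step 4: δ(even, 0) = (even, 0, R) → 1010[even]01

State sequence: even → odd → odd → even → even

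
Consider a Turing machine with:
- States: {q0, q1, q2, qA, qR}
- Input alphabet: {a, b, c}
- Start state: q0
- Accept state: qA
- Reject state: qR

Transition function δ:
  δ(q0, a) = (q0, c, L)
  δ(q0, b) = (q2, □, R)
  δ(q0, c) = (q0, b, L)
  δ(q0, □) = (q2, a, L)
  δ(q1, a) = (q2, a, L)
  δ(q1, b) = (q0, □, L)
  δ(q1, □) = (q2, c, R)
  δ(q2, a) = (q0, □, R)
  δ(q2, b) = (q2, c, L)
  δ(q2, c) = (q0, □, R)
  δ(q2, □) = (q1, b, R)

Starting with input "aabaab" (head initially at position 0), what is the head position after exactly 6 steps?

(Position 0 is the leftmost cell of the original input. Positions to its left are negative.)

Execution trace (head position shown):
Step 0: [q0]aabaab  (head at position 0)
Step 1: move left → [q0]□cabaab  (head at position -1)
Step 2: move left → [q2]□acabaab  (head at position -2)
Step 3: move right → b[q1]acabaab  (head at position -1)
Step 4: move left → [q2]bacabaab  (head at position -2)
Step 5: move left → [q2]□cacabaab  (head at position -3)
Step 6: move right → b[q1]cacabaab  (head at position -2)

After 6 steps, the head is at position -2.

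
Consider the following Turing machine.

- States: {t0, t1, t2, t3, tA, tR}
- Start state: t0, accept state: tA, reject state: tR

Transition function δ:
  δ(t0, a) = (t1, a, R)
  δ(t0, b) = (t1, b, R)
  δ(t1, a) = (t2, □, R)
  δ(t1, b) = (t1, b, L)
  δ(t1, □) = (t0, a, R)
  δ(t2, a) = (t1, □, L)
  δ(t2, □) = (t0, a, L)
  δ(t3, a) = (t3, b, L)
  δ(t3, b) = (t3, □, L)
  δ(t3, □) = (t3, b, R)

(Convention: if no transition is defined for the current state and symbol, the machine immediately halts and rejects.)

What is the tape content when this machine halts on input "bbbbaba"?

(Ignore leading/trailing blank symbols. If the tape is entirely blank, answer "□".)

Execution trace:
Initial: [t0]bbbbaba
Step 1: δ(t0, b) = (t1, b, R) → b[t1]bbbaba
Step 2: δ(t1, b) = (t1, b, L) → [t1]bbbbaba
Step 3: δ(t1, b) = (t1, b, L) → [t1]□bbbbaba
Step 4: δ(t1, □) = (t0, a, R) → a[t0]bbbbaba
Step 5: δ(t0, b) = (t1, b, R) → ab[t1]bbbaba
Step 6: δ(t1, b) = (t1, b, L) → a[t1]bbbbaba
Step 7: δ(t1, b) = (t1, b, L) → [t1]abbbbaba
Step 8: δ(t1, a) = (t2, □, R) → □[t2]bbbbaba

No transition is defined for δ(t2, b). By convention the machine halts and rejects.

Final tape (ignoring leading/trailing blanks): bbbbaba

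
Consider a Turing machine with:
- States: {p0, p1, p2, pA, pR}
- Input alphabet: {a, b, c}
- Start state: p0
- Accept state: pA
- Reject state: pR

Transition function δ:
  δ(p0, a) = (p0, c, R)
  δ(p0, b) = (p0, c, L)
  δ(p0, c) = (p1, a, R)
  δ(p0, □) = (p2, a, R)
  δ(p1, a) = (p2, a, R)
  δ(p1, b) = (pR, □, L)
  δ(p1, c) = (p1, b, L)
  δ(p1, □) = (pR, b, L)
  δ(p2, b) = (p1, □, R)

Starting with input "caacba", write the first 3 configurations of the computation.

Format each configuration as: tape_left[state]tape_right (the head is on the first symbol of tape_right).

Transitions applied:
Step 1: δ(p0, c) = (p1, a, R)
Step 2: δ(p1, a) = (p2, a, R)

The first 3 configurations are:
[p0]caacba ⊢ a[p1]aacba ⊢ aa[p2]acba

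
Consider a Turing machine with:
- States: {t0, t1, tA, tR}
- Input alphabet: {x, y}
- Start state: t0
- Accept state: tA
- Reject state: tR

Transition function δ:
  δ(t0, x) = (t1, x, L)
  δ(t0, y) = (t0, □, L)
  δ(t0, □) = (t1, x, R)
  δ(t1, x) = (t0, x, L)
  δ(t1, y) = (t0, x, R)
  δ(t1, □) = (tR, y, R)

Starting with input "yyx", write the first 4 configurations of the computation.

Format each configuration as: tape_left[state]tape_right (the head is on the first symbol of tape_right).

Transitions applied:
Step 1: δ(t0, y) = (t0, □, L)
Step 2: δ(t0, □) = (t1, x, R)
Step 3: δ(t1, □) = (tR, y, R)

The first 4 configurations are:
[t0]yyx ⊢ [t0]□□yx ⊢ x[t1]□yx ⊢ xy[tR]yx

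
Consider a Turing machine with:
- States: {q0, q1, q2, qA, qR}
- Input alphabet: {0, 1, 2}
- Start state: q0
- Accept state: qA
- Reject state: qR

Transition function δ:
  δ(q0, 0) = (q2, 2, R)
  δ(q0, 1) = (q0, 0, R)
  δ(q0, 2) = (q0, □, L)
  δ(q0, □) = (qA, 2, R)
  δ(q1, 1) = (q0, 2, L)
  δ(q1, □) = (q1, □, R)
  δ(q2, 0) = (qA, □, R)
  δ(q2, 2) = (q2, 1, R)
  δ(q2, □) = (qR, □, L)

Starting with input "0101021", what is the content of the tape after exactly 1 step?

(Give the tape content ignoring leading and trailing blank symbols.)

Execution trace:
Initial: [q0]0101021
Step 1: δ(q0, 0) = (q2, 2, R) → 2[q2]101021

No transition is defined for δ(q2, 1). By convention the machine halts and rejects.

After 1 step, the tape (ignoring leading/trailing blanks) is: 2101021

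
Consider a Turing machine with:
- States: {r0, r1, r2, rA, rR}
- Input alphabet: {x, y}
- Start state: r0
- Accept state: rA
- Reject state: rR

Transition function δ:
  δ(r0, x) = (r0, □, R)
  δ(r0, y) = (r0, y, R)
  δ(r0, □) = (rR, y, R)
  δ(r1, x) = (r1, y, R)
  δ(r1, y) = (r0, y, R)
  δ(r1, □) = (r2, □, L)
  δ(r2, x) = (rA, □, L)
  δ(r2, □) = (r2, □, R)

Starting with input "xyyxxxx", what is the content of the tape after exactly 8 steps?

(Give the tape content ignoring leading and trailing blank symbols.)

Execution trace:
Initial: [r0]xyyxxxx
Step 1: δ(r0, x) = (r0, □, R) → □[r0]yyxxxx
Step 2: δ(r0, y) = (r0, y, R) → □y[r0]yxxxx
Step 3: δ(r0, y) = (r0, y, R) → □yy[r0]xxxx
Step 4: δ(r0, x) = (r0, □, R) → □yy□[r0]xxx
Step 5: δ(r0, x) = (r0, □, R) → □yy□□[r0]xx
Step 6: δ(r0, x) = (r0, □, R) → □yy□□□[r0]x
Step 7: δ(r0, x) = (r0, □, R) → □yy□□□□[r0]□
Step 8: δ(r0, □) = (rR, y, R) → □yy□□□□y[rR]□

The machine reaches the reject state rR and halts.

After 8 steps, the tape (ignoring leading/trailing blanks) is: yy□□□□y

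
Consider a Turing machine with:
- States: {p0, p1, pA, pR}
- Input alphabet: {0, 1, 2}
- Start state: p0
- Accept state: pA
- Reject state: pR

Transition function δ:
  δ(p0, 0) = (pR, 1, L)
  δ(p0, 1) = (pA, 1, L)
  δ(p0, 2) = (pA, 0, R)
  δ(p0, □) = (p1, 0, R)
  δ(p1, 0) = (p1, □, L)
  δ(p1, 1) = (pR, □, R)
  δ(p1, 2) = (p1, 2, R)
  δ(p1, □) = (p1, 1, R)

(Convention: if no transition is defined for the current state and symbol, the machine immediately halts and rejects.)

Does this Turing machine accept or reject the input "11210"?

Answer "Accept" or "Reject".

Execution trace:
Initial: [p0]11210
Step 1: δ(p0, 1) = (pA, 1, L) → [pA]□11210

The machine reaches the accept state pA and halts.

Answer: Accept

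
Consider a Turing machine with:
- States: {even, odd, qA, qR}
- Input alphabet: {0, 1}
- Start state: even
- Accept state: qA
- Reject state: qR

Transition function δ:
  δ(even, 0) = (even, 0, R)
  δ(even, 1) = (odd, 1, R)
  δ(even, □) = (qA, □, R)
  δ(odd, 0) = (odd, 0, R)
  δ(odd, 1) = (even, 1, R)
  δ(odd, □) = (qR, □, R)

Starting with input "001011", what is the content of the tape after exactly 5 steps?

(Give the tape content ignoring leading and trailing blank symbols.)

Execution trace:
Initial: [even]001011
Step 1: δ(even, 0) = (even, 0, R) → 0[even]01011
Step 2: δ(even, 0) = (even, 0, R) → 00[even]1011
Step 3: δ(even, 1) = (odd, 1, R) → 001[odd]011
Step 4: δ(odd, 0) = (odd, 0, R) → 0010[odd]11
Step 5: δ(odd, 1) = (even, 1, R) → 00101[even]1

After 5 steps, the tape (ignoring leading/trailing blanks) is: 001011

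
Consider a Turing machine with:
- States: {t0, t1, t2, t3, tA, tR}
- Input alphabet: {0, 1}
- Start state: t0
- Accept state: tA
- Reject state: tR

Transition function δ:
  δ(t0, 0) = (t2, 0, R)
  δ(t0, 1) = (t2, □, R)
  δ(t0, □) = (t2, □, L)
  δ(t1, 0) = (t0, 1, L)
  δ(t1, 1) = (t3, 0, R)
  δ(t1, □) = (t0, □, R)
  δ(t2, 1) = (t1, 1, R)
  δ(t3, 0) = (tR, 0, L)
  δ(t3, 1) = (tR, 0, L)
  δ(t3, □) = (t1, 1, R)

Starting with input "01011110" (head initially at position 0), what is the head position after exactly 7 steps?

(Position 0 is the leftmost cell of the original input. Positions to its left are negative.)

Execution trace (head position shown):
Step 0: [t0]01011110  (head at position 0)
Step 1: move right → 0[t2]1011110  (head at position 1)
Step 2: move right → 01[t1]011110  (head at position 2)
Step 3: move left → 0[t0]1111110  (head at position 1)
Step 4: move right → 0□[t2]111110  (head at position 2)
Step 5: move right → 0□1[t1]11110  (head at position 3)
Step 6: move right → 0□10[t3]1110  (head at position 4)
Step 7: move left → 0□1[tR]00110  (head at position 3)

After 7 steps, the head is at position 3.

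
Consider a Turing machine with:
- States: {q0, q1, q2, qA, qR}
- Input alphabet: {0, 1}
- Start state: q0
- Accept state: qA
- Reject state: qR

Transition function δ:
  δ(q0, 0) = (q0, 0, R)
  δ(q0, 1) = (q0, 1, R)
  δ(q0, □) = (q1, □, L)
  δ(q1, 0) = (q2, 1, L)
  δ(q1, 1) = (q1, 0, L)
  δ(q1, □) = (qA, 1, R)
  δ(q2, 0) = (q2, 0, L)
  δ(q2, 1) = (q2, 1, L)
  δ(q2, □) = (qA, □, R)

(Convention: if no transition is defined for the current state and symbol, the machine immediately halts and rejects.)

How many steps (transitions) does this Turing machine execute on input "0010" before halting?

Execution trace:
Initial: [q0]0010
Step 1: δ(q0, 0) = (q0, 0, R) → 0[q0]010
Step 2: δ(q0, 0) = (q0, 0, R) → 00[q0]10
Step 3: δ(q0, 1) = (q0, 1, R) → 001[q0]0
Step 4: δ(q0, 0) = (q0, 0, R) → 0010[q0]□
Step 5: δ(q0, □) = (q1, □, L) → 001[q1]0□
Step 6: δ(q1, 0) = (q2, 1, L) → 00[q2]11□
Step 7: δ(q2, 1) = (q2, 1, L) → 0[q2]011□
Step 8: δ(q2, 0) = (q2, 0, L) → [q2]0011□
Step 9: δ(q2, 0) = (q2, 0, L) → [q2]□0011□
Step 10: δ(q2, □) = (qA, □, R) → □[qA]0011□

The machine reaches the accept state qA and halts.

The machine executed 10 steps before halting.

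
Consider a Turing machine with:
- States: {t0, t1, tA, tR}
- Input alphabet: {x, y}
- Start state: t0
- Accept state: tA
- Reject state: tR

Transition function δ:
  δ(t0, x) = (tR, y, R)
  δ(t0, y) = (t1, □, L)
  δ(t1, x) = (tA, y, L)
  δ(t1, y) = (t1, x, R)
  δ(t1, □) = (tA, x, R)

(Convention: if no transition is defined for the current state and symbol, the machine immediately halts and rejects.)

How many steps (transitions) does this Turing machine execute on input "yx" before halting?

Execution trace:
Initial: [t0]yx
Step 1: δ(t0, y) = (t1, □, L) → [t1]□□x
Step 2: δ(t1, □) = (tA, x, R) → x[tA]□x

The machine reaches the accept state tA and halts.

The machine executed 2 steps before halting.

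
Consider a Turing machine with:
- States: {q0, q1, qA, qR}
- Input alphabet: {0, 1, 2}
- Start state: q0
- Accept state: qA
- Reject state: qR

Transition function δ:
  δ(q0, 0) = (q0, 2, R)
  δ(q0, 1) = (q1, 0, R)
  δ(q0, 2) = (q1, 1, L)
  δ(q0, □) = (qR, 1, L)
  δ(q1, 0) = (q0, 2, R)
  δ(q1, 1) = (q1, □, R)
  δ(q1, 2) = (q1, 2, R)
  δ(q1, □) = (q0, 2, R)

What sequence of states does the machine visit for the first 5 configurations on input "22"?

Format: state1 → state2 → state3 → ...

Execution trace:
Initial: [q0]22
Step 1: δ(q0, 2) = (q1, 1, L) → [q1]□12
Step 2: δ(q1, □) = (q0, 2, R) → 2[q0]12
Step 3: δ(q0, 1) = (q1, 0, R) → 20[q1]2
Step 4: δ(q1, 2) = (q1, 2, R) → 202[q1]□

State sequence: q0 → q1 → q0 → q1 → q1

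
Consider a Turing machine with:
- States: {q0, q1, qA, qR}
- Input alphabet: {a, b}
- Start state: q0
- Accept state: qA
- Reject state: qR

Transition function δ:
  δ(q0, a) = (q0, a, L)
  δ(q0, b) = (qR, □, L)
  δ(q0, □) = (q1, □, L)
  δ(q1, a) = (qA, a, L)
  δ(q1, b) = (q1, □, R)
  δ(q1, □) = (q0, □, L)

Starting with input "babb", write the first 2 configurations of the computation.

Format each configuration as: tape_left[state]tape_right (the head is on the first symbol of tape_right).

Transitions applied:
Step 1: δ(q0, b) = (qR, □, L)

The first 2 configurations are:
[q0]babb ⊢ [qR]□□abb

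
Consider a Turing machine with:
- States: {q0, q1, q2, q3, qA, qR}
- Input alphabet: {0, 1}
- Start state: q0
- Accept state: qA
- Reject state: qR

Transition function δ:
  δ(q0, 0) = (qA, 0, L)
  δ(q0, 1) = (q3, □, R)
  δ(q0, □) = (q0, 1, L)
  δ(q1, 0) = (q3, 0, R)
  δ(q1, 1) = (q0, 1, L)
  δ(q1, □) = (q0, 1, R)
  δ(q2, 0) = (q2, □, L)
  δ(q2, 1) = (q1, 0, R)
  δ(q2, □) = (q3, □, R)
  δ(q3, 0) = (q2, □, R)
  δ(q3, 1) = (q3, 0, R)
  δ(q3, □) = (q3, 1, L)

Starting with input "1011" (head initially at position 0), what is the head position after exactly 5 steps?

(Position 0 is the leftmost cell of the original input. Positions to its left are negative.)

Execution trace (head position shown):
Step 0: [q0]1011  (head at position 0)
Step 1: move right → □[q3]011  (head at position 1)
Step 2: move right → □□[q2]11  (head at position 2)
Step 3: move right → □□0[q1]1  (head at position 3)
Step 4: move left → □□[q0]01  (head at position 2)
Step 5: move left → □[qA]□01  (head at position 1)

After 5 steps, the head is at position 1.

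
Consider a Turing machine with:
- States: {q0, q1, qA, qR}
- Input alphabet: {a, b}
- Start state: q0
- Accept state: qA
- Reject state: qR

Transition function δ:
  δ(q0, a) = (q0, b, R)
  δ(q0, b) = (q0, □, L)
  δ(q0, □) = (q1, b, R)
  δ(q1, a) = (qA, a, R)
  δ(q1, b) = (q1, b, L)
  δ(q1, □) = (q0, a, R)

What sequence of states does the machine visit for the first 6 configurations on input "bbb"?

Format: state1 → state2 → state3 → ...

Execution trace:
Initial: [q0]bbb
Step 1: δ(q0, b) = (q0, □, L) → [q0]□□bb
Step 2: δ(q0, □) = (q1, b, R) → b[q1]□bb
Step 3: δ(q1, □) = (q0, a, R) → ba[q0]bb
Step 4: δ(q0, b) = (q0, □, L) → b[q0]a□b
Step 5: δ(q0, a) = (q0, b, R) → bb[q0]□b

State sequence: q0 → q0 → q1 → q0 → q0 → q0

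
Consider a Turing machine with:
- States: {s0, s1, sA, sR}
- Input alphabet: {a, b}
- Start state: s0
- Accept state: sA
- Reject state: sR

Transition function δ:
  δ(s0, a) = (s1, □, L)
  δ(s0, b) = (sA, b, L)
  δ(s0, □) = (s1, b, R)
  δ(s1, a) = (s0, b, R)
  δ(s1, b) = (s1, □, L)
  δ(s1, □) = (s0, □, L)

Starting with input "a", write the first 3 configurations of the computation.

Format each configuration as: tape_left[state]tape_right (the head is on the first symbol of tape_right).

Transitions applied:
Step 1: δ(s0, a) = (s1, □, L)
Step 2: δ(s1, □) = (s0, □, L)

The first 3 configurations are:
[s0]a ⊢ [s1]□□ ⊢ [s0]□□□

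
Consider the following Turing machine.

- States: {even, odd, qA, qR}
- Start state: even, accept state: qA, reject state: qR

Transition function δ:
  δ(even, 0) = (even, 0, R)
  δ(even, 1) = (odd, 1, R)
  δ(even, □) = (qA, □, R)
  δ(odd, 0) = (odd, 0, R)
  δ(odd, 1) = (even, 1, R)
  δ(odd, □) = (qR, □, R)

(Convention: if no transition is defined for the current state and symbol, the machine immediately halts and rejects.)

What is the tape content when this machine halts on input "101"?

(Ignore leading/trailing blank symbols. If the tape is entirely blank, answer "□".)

Execution trace:
Initial: [even]101
Step 1: δ(even, 1) = (odd, 1, R) → 1[odd]01
Step 2: δ(odd, 0) = (odd, 0, R) → 10[odd]1
Step 3: δ(odd, 1) = (even, 1, R) → 101[even]□
Step 4: δ(even, □) = (qA, □, R) → 101□[qA]□

The machine reaches the accept state qA and halts.

Final tape (ignoring leading/trailing blanks): 101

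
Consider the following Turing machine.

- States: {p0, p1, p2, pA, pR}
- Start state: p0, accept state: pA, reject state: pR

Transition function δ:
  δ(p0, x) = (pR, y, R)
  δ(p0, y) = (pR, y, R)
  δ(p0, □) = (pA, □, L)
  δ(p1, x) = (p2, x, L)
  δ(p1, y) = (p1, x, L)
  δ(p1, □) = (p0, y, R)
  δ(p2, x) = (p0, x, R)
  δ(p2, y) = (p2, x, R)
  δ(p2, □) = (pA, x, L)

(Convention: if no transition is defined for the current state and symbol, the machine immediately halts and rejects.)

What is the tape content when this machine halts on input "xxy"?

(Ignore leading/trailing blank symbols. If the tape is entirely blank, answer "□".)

Execution trace:
Initial: [p0]xxy
Step 1: δ(p0, x) = (pR, y, R) → y[pR]xy

The machine reaches the reject state pR and halts.

Final tape (ignoring leading/trailing blanks): yxy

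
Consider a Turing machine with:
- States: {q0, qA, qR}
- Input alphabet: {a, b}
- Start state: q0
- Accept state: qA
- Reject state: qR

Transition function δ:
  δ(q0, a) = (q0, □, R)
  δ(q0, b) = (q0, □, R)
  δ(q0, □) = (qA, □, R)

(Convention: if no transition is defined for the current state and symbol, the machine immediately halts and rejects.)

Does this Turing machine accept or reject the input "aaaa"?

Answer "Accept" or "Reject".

Execution trace:
Initial: [q0]aaaa
Step 1: δ(q0, a) = (q0, □, R) → □[q0]aaa
Step 2: δ(q0, a) = (q0, □, R) → □□[q0]aa
Step 3: δ(q0, a) = (q0, □, R) → □□□[q0]a
Step 4: δ(q0, a) = (q0, □, R) → □□□□[q0]□
Step 5: δ(q0, □) = (qA, □, R) → □□□□□[qA]□

The machine reaches the accept state qA and halts.

Answer: Accept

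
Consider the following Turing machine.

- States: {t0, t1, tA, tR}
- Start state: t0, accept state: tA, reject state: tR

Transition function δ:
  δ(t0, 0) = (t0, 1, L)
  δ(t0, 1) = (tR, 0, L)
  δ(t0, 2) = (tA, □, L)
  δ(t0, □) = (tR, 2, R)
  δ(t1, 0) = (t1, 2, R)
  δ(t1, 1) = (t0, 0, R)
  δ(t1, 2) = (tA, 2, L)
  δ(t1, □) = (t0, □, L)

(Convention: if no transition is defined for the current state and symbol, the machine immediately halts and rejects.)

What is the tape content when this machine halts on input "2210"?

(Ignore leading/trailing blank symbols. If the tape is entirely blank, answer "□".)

Execution trace:
Initial: [t0]2210
Step 1: δ(t0, 2) = (tA, □, L) → [tA]□□210

The machine reaches the accept state tA and halts.

Final tape (ignoring leading/trailing blanks): 210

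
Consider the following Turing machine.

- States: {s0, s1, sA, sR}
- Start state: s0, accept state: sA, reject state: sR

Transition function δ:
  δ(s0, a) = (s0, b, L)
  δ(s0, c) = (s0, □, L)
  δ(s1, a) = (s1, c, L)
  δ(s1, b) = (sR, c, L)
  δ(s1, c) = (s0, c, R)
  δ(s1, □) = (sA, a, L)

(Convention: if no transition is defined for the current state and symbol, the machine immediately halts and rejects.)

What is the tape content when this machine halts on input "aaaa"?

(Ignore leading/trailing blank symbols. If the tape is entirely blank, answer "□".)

Execution trace:
Initial: [s0]aaaa
Step 1: δ(s0, a) = (s0, b, L) → [s0]□baaa

No transition is defined for δ(s0, □). By convention the machine halts and rejects.

Final tape (ignoring leading/trailing blanks): baaa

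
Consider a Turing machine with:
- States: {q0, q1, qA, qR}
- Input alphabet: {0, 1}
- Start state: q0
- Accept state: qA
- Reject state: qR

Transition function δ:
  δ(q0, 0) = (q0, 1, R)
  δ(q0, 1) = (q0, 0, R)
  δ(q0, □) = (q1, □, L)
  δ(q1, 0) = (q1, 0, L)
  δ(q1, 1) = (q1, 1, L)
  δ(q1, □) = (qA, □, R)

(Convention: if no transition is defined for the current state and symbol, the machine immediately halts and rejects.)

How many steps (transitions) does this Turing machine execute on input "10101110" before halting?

Execution trace:
Initial: [q0]10101110
Step 1: δ(q0, 1) = (q0, 0, R) → 0[q0]0101110
Step 2: δ(q0, 0) = (q0, 1, R) → 01[q0]101110
Step 3: δ(q0, 1) = (q0, 0, R) → 010[q0]01110
Step 4: δ(q0, 0) = (q0, 1, R) → 0101[q0]1110
Step 5: δ(q0, 1) = (q0, 0, R) → 01010[q0]110
Step 6: δ(q0, 1) = (q0, 0, R) → 010100[q0]10
Step 7: δ(q0, 1) = (q0, 0, R) → 0101000[q0]0
Step 8: δ(q0, 0) = (q0, 1, R) → 01010001[q0]□
Step 9: δ(q0, □) = (q1, □, L) → 0101000[q1]1□
Step 10: δ(q1, 1) = (q1, 1, L) → 010100[q1]01□
Step 11: δ(q1, 0) = (q1, 0, L) → 01010[q1]001□
Step 12: δ(q1, 0) = (q1, 0, L) → 0101[q1]0001□
Step 13: δ(q1, 0) = (q1, 0, L) → 010[q1]10001□
Step 14: δ(q1, 1) = (q1, 1, L) → 01[q1]010001□
Step 15: δ(q1, 0) = (q1, 0, L) → 0[q1]1010001□
Step 16: δ(q1, 1) = (q1, 1, L) → [q1]01010001□
Step 17: δ(q1, 0) = (q1, 0, L) → [q1]□01010001□
Step 18: δ(q1, □) = (qA, □, R) → □[qA]01010001□

The machine reaches the accept state qA and halts.

The machine executed 18 steps before halting.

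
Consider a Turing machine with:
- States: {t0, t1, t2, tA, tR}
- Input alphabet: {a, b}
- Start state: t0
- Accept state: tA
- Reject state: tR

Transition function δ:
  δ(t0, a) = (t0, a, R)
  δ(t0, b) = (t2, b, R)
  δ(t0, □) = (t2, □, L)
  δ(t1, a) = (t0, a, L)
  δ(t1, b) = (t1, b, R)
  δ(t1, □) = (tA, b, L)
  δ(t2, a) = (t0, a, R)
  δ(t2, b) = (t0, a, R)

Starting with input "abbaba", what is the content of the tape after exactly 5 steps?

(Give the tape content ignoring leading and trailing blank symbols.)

Execution trace:
Initial: [t0]abbaba
Step 1: δ(t0, a) = (t0, a, R) → a[t0]bbaba
Step 2: δ(t0, b) = (t2, b, R) → ab[t2]baba
Step 3: δ(t2, b) = (t0, a, R) → aba[t0]aba
Step 4: δ(t0, a) = (t0, a, R) → abaa[t0]ba
Step 5: δ(t0, b) = (t2, b, R) → abaab[t2]a

After 5 steps, the tape (ignoring leading/trailing blanks) is: abaaba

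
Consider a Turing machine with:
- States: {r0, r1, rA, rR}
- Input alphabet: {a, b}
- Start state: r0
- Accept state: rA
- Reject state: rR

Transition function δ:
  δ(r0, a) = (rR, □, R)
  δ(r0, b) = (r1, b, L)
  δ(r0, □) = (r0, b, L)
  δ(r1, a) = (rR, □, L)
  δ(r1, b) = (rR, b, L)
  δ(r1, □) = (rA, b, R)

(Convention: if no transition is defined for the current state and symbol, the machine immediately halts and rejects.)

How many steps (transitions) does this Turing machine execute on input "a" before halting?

Execution trace:
Initial: [r0]a
Step 1: δ(r0, a) = (rR, □, R) → □[rR]□

The machine reaches the reject state rR and halts.

The machine executed 1 step before halting.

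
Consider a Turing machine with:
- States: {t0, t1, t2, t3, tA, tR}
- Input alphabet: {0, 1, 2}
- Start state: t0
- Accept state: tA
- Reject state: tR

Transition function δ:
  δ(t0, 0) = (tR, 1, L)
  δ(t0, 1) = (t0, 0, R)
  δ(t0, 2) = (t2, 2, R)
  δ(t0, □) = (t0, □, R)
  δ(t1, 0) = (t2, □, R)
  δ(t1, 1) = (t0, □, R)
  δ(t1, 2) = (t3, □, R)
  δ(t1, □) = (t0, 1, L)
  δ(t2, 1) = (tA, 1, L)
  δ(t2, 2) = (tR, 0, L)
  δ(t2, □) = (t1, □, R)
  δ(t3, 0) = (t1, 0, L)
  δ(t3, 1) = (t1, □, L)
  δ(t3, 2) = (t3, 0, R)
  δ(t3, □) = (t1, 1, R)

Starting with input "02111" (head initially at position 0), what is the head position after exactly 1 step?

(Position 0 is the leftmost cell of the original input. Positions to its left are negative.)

Execution trace (head position shown):
Step 0: [t0]02111  (head at position 0)
Step 1: move left → [tR]□12111  (head at position -1)

After 1 step, the head is at position -1.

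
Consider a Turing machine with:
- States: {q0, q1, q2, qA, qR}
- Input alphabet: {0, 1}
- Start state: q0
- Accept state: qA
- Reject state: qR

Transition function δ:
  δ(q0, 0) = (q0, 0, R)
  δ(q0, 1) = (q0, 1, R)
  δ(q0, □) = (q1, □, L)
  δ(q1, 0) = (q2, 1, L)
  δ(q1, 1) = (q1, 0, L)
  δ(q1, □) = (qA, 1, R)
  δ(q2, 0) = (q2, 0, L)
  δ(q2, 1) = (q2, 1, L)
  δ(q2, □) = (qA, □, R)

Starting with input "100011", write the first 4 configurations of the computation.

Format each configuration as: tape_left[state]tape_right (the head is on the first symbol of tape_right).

Transitions applied:
Step 1: δ(q0, 1) = (q0, 1, R)
Step 2: δ(q0, 0) = (q0, 0, R)
Step 3: δ(q0, 0) = (q0, 0, R)

The first 4 configurations are:
[q0]100011 ⊢ 1[q0]00011 ⊢ 10[q0]0011 ⊢ 100[q0]011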